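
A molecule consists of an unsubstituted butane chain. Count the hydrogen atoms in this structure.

10

Atom tally by fragment:
  CH3 → C:1 H:3
  CH2 → C:1 H:2
  CH2 → C:1 H:2
  CH3 → C:1 H:3
Element totals:
  C: 4
  H: 10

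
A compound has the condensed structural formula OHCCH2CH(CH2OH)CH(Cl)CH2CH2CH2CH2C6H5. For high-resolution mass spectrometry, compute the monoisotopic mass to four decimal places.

268.1230

Element totals:
  C: 15
  H: 21
  Cl: 1
  O: 2
Molecular formula: C15H21ClO2.
  M = 15(12.0) + 21(1.007825) + 34.968853 + 2(15.994915)
    = 180.000000 + 21.164325 + 34.968853 + 31.989830 = 268.123008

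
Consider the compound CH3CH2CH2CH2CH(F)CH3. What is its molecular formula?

Atom tally by fragment:
  CH3 → C:1 H:3
  CH2 → C:1 H:2
  CH2 → C:1 H:2
  CH2 → C:1 H:2
  CH(F) → C:1 H:1 F:1
  CH3 → C:1 H:3
Element totals:
  C: 6
  H: 13
  F: 1

C6H13F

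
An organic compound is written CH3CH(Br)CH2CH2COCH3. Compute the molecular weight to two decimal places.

Atom tally by fragment:
  CH3 → C:1 H:3
  CH(Br) → C:1 H:1 Br:1
  CH2 → C:1 H:2
  CH2COCH3 → C:3 H:5 O:1
Element totals:
  C: 6
  H: 11
  Br: 1
  O: 1
Molecular formula: C6H11BrO.
  M = 6(12.011) + 11(1.008) + 79.904 + 15.999
    = 72.066 + 11.088 + 79.904 + 15.999 = 179.057

179.06 g/mol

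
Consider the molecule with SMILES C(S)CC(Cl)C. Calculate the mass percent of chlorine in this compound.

28.45%

Atom tally by fragment:
  HSCH2 → C:1 H:3 S:1
  CH2 → C:1 H:2
  CH(Cl) → C:1 H:1 Cl:1
  CH3 → C:1 H:3
Element totals:
  C: 4
  H: 9
  Cl: 1
  S: 1
Molecular formula: C4H9ClS.
Molar mass = 124.626 g/mol.
Mass from Cl: 1 × 35.45 = 35.450 g/mol.
%Cl = 35.450 / 124.626 × 100 = 28.45%.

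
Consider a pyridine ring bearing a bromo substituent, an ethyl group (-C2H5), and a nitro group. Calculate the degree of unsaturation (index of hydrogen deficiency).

5

Atom tally by fragment:
  pyridine ring core → C:5 H:5 N:1
  (− 3 ring H displaced by substituents)
  + Br → Br:1
  + C2H5 → C:2 H:5
  + NO2 → N:1 O:2
Element totals:
  C: 7
  H: 7
  Br: 1
  N: 2
  O: 2
Molecular formula: C7H7BrN2O2.
DoU = (2C + 2 + N − H − X) / 2 = (2·7 + 2 + 2 − 7 − 1) / 2 = 5.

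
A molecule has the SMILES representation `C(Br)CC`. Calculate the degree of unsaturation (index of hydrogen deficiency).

0

Atom tally by fragment:
  BrCH2 → C:1 H:2 Br:1
  CH2 → C:1 H:2
  CH3 → C:1 H:3
Element totals:
  C: 3
  H: 7
  Br: 1
Molecular formula: C3H7Br.
DoU = (2C + 2 + N − H − X) / 2 = (2·3 + 2 + 0 − 7 − 1) / 2 = 0.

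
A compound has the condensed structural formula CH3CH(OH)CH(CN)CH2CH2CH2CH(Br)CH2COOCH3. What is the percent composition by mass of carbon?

Element totals:
  C: 11
  H: 18
  Br: 1
  N: 1
  O: 3
Molecular formula: C11H18BrNO3.
Molar mass = 292.173 g/mol.
Mass from C: 11 × 12.011 = 132.121 g/mol.
%C = 132.121 / 292.173 × 100 = 45.22%.

45.22%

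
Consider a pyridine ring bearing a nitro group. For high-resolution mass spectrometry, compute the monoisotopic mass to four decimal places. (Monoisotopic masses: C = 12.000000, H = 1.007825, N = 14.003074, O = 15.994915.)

Atom tally by fragment:
  pyridine ring core → C:5 H:5 N:1
  (− 1 ring H displaced by substituents)
  + NO2 → N:1 O:2
Element totals:
  C: 5
  H: 4
  N: 2
  O: 2
Molecular formula: C5H4N2O2.
  M = 5(12.0) + 4(1.007825) + 2(14.003074) + 2(15.994915)
    = 60.000000 + 4.031300 + 28.006148 + 31.989830 = 124.027278

124.0273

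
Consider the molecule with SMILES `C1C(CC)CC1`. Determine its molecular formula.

Atom tally by fragment:
  cyclobutane ring core → C:4 H:8
  (− 1 ring H displaced by substituents)
  + C2H5 → C:2 H:5
Element totals:
  C: 6
  H: 12

C6H12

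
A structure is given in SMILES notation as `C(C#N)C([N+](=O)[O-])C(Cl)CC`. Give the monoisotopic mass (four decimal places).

176.0353

Atom tally by fragment:
  NCCH2 → C:2 H:2 N:1
  CH(NO2) → C:1 H:1 N:1 O:2
  CH(Cl) → C:1 H:1 Cl:1
  CH2 → C:1 H:2
  CH3 → C:1 H:3
Element totals:
  C: 6
  H: 9
  Cl: 1
  N: 2
  O: 2
Molecular formula: C6H9ClN2O2.
  M = 6(12.0) + 9(1.007825) + 34.968853 + 2(14.003074) + 2(15.994915)
    = 72.000000 + 9.070425 + 34.968853 + 28.006148 + 31.989830 = 176.035256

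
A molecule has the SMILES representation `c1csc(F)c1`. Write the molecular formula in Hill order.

C4H3FS

Atom tally by fragment:
  thiophene ring core → C:4 H:4 S:1
  (− 1 ring H displaced by substituents)
  + F → F:1
Element totals:
  C: 4
  H: 3
  F: 1
  S: 1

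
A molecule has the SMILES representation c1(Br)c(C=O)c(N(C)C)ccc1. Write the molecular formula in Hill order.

Atom tally by fragment:
  benzene ring core → C:6 H:6
  (− 3 ring H displaced by substituents)
  + Br → Br:1
  + CHO → C:1 H:1 O:1
  + N(CH3)2 → N:1 C:2 H:6
Element totals:
  C: 9
  H: 10
  Br: 1
  N: 1
  O: 1

C9H10BrNO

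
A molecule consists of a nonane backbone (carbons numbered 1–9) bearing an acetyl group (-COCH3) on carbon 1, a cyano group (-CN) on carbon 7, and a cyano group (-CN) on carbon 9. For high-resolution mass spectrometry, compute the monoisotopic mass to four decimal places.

220.1576

Atom tally by fragment:
  CH3COCH2 → C:3 H:5 O:1
  CH2 → C:1 H:2
  CH2 → C:1 H:2
  CH2 → C:1 H:2
  CH2 → C:1 H:2
  CH2 → C:1 H:2
  CH(CN) → C:2 H:1 N:1
  CH2 → C:1 H:2
  CH2CN → C:2 H:2 N:1
Element totals:
  C: 13
  H: 20
  N: 2
  O: 1
Molecular formula: C13H20N2O.
  M = 13(12.0) + 20(1.007825) + 2(14.003074) + 15.994915
    = 156.000000 + 20.156500 + 28.006148 + 15.994915 = 220.157563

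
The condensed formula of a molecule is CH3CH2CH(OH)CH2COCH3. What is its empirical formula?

Atom tally by fragment:
  CH3 → C:1 H:3
  CH2 → C:1 H:2
  CH(OH) → C:1 H:2 O:1
  CH2COCH3 → C:3 H:5 O:1
Element totals:
  C: 6
  H: 12
  O: 2
Molecular formula: C6H12O2.
gcd of subscripts = 2; dividing each by 2:
  C: 6/2 = 3
  H: 12/2 = 6
  O: 2/2 = 1

C3H6O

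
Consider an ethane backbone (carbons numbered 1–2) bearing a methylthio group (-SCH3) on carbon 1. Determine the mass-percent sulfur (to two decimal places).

42.10%

Atom tally by fragment:
  CH3SCH2 → C:2 H:5 S:1
  CH3 → C:1 H:3
Element totals:
  C: 3
  H: 8
  S: 1
Molecular formula: C3H8S.
Molar mass = 76.157 g/mol.
Mass from S: 1 × 32.06 = 32.060 g/mol.
%S = 32.060 / 76.157 × 100 = 42.10%.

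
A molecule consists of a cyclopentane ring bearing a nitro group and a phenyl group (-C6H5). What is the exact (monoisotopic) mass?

191.0946

Atom tally by fragment:
  cyclopentane ring core → C:5 H:10
  (− 2 ring H displaced by substituents)
  + NO2 → N:1 O:2
  + C6H5 → C:6 H:5
Element totals:
  C: 11
  H: 13
  N: 1
  O: 2
Molecular formula: C11H13NO2.
  M = 11(12.0) + 13(1.007825) + 14.003074 + 2(15.994915)
    = 132.000000 + 13.101725 + 14.003074 + 31.989830 = 191.094629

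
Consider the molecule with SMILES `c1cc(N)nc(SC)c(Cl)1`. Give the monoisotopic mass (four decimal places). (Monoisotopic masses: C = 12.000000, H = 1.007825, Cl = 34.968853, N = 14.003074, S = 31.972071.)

Atom tally by fragment:
  pyridine ring core → C:5 H:5 N:1
  (− 3 ring H displaced by substituents)
  + NH2 → N:1 H:2
  + SCH3 → C:1 H:3 S:1
  + Cl → Cl:1
Element totals:
  C: 6
  H: 7
  Cl: 1
  N: 2
  S: 1
Molecular formula: C6H7ClN2S.
  M = 6(12.0) + 7(1.007825) + 34.968853 + 2(14.003074) + 31.972071
    = 72.000000 + 7.054775 + 34.968853 + 28.006148 + 31.972071 = 174.001847

174.0018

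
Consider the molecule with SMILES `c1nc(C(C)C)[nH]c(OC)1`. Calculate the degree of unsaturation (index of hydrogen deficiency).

Atom tally by fragment:
  imidazole ring core → C:3 H:4 N:2
  (− 2 ring H displaced by substituents)
  + CH(CH3)2 → C:3 H:7
  + OCH3 → C:1 H:3 O:1
Element totals:
  C: 7
  H: 12
  N: 2
  O: 1
Molecular formula: C7H12N2O.
DoU = (2C + 2 + N − H − X) / 2 = (2·7 + 2 + 2 − 12 − 0) / 2 = 3.

3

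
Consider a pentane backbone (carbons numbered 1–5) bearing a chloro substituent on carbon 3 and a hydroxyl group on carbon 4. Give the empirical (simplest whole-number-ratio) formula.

C5H11ClO

Atom tally by fragment:
  CH3 → C:1 H:3
  CH2 → C:1 H:2
  CH(Cl) → C:1 H:1 Cl:1
  CH(OH) → C:1 H:2 O:1
  CH3 → C:1 H:3
Element totals:
  C: 5
  H: 11
  Cl: 1
  O: 1
Molecular formula: C5H11ClO.
gcd of subscripts (5, 1, 11, 1) = 1, so the empirical formula equals the molecular formula.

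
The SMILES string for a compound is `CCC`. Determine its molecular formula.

Atom tally by fragment:
  CH3 → C:1 H:3
  CH2 → C:1 H:2
  CH3 → C:1 H:3
Element totals:
  C: 3
  H: 8

C3H8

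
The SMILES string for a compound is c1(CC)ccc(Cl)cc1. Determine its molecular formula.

Atom tally by fragment:
  benzene ring core → C:6 H:6
  (− 2 ring H displaced by substituents)
  + C2H5 → C:2 H:5
  + Cl → Cl:1
Element totals:
  C: 8
  H: 9
  Cl: 1

C8H9Cl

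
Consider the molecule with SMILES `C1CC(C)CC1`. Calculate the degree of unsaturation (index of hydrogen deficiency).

Atom tally by fragment:
  cyclopentane ring core → C:5 H:10
  (− 1 ring H displaced by substituents)
  + CH3 → C:1 H:3
Element totals:
  C: 6
  H: 12
Molecular formula: C6H12.
DoU = (2C + 2 + N − H − X) / 2 = (2·6 + 2 + 0 − 12 − 0) / 2 = 1.

1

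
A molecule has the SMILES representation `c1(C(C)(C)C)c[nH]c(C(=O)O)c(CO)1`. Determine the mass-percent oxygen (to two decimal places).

24.34%

Atom tally by fragment:
  pyrrole ring core → C:4 H:5 N:1
  (− 3 ring H displaced by substituents)
  + C(CH3)3 → C:4 H:9
  + COOH → C:1 H:1 O:2
  + CH2OH → C:1 H:3 O:1
Element totals:
  C: 10
  H: 15
  N: 1
  O: 3
Molecular formula: C10H15NO3.
Molar mass = 197.234 g/mol.
Mass from O: 3 × 15.999 = 47.997 g/mol.
%O = 47.997 / 197.234 × 100 = 24.34%.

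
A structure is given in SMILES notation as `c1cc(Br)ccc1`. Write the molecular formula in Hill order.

Atom tally by fragment:
  benzene ring core → C:6 H:6
  (− 1 ring H displaced by substituents)
  + Br → Br:1
Element totals:
  C: 6
  H: 5
  Br: 1

C6H5Br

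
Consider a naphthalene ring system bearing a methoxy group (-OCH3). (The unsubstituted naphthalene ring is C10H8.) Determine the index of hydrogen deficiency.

Atom tally by fragment:
  naphthalene ring system core → C:10 H:8
  (− 1 ring H displaced by substituents)
  + OCH3 → C:1 H:3 O:1
Element totals:
  C: 11
  H: 10
  O: 1
Molecular formula: C11H10O.
DoU = (2C + 2 + N − H − X) / 2 = (2·11 + 2 + 0 − 10 − 0) / 2 = 7.

7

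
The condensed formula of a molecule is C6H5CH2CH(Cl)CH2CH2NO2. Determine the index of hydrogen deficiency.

5

Atom tally by fragment:
  C6H5CH2 → C:7 H:7
  CH(Cl) → C:1 H:1 Cl:1
  CH2 → C:1 H:2
  CH2NO2 → C:1 H:2 N:1 O:2
Element totals:
  C: 10
  H: 12
  Cl: 1
  N: 1
  O: 2
Molecular formula: C10H12ClNO2.
DoU = (2C + 2 + N − H − X) / 2 = (2·10 + 2 + 1 − 12 − 1) / 2 = 5.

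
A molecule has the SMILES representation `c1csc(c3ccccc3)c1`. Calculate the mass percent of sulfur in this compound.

Atom tally by fragment:
  thiophene ring core → C:4 H:4 S:1
  (− 1 ring H displaced by substituents)
  + C6H5 → C:6 H:5
Element totals:
  C: 10
  H: 8
  S: 1
Molecular formula: C10H8S.
Molar mass = 160.234 g/mol.
Mass from S: 1 × 32.06 = 32.060 g/mol.
%S = 32.060 / 160.234 × 100 = 20.01%.

20.01%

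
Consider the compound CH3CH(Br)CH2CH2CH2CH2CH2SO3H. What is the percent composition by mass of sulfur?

Atom tally by fragment:
  CH3 → C:1 H:3
  CH(Br) → C:1 H:1 Br:1
  CH2 → C:1 H:2
  CH2 → C:1 H:2
  CH2 → C:1 H:2
  CH2 → C:1 H:2
  CH2SO3H → C:1 H:3 S:1 O:3
Element totals:
  C: 7
  H: 15
  Br: 1
  O: 3
  S: 1
Molecular formula: C7H15BrO3S.
Molar mass = 259.158 g/mol.
Mass from S: 1 × 32.06 = 32.060 g/mol.
%S = 32.060 / 259.158 × 100 = 12.37%.

12.37%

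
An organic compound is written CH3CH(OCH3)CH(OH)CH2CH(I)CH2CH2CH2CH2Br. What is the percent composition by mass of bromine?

21.08%

Atom tally by fragment:
  CH3 → C:1 H:3
  CH(OCH3) → C:2 H:4 O:1
  CH(OH) → C:1 H:2 O:1
  CH2 → C:1 H:2
  CH(I) → C:1 H:1 I:1
  CH2 → C:1 H:2
  CH2 → C:1 H:2
  CH2 → C:1 H:2
  CH2Br → C:1 H:2 Br:1
Element totals:
  C: 10
  H: 20
  Br: 1
  I: 1
  O: 2
Molecular formula: C10H20BrIO2.
Molar mass = 379.076 g/mol.
Mass from Br: 1 × 79.904 = 79.904 g/mol.
%Br = 79.904 / 379.076 × 100 = 21.08%.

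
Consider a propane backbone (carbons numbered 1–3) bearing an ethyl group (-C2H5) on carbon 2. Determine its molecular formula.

Atom tally by fragment:
  CH3 → C:1 H:3
  CH(C2H5) → C:3 H:6
  CH3 → C:1 H:3
Element totals:
  C: 5
  H: 12

C5H12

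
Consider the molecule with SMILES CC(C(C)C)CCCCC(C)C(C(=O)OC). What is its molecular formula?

Atom tally by fragment:
  CH3 → C:1 H:3
  CH(CH(CH3)2) → C:4 H:8
  CH2 → C:1 H:2
  CH2 → C:1 H:2
  CH2 → C:1 H:2
  CH2 → C:1 H:2
  CH(CH3) → C:2 H:4
  CH2COOCH3 → C:3 H:5 O:2
Element totals:
  C: 14
  H: 28
  O: 2

C14H28O2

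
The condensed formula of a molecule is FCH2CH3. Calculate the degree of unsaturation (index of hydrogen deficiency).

Element totals:
  C: 2
  H: 5
  F: 1
Molecular formula: C2H5F.
DoU = (2C + 2 + N − H − X) / 2 = (2·2 + 2 + 0 − 5 − 1) / 2 = 0.

0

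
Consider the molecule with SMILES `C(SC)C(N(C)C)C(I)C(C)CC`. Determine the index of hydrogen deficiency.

0

Atom tally by fragment:
  CH3SCH2 → C:2 H:5 S:1
  CH(N(CH3)2) → C:3 H:7 N:1
  CH(I) → C:1 H:1 I:1
  CH(CH3) → C:2 H:4
  CH2 → C:1 H:2
  CH3 → C:1 H:3
Element totals:
  C: 10
  H: 22
  I: 1
  N: 1
  S: 1
Molecular formula: C10H22INS.
DoU = (2C + 2 + N − H − X) / 2 = (2·10 + 2 + 1 − 22 − 1) / 2 = 0.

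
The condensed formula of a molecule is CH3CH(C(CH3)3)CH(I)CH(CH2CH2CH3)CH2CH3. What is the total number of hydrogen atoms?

27

Atom tally by fragment:
  CH3 → C:1 H:3
  CH(C(CH3)3) → C:5 H:10
  CH(I) → C:1 H:1 I:1
  CH(CH2CH2CH3) → C:4 H:8
  CH2 → C:1 H:2
  CH3 → C:1 H:3
Element totals:
  C: 13
  H: 27
  I: 1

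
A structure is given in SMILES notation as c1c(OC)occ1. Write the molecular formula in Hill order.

C5H6O2

Atom tally by fragment:
  furan ring core → C:4 H:4 O:1
  (− 1 ring H displaced by substituents)
  + OCH3 → C:1 H:3 O:1
Element totals:
  C: 5
  H: 6
  O: 2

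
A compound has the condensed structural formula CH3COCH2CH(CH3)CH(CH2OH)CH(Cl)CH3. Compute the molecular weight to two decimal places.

192.68 g/mol

Element totals:
  C: 9
  H: 17
  Cl: 1
  O: 2
Molecular formula: C9H17ClO2.
  M = 9(12.011) + 17(1.008) + 35.45 + 2(15.999)
    = 108.099 + 17.136 + 35.450 + 31.998 = 192.683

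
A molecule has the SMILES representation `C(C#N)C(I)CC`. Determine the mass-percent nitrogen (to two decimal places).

Atom tally by fragment:
  NCCH2 → C:2 H:2 N:1
  CH(I) → C:1 H:1 I:1
  CH2 → C:1 H:2
  CH3 → C:1 H:3
Element totals:
  C: 5
  H: 8
  I: 1
  N: 1
Molecular formula: C5H8IN.
Molar mass = 209.030 g/mol.
Mass from N: 1 × 14.007 = 14.007 g/mol.
%N = 14.007 / 209.030 × 100 = 6.70%.

6.70%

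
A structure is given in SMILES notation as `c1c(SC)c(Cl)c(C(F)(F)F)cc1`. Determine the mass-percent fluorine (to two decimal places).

25.15%

Atom tally by fragment:
  benzene ring core → C:6 H:6
  (− 3 ring H displaced by substituents)
  + SCH3 → C:1 H:3 S:1
  + Cl → Cl:1
  + CF3 → C:1 F:3
Element totals:
  C: 8
  H: 6
  Cl: 1
  F: 3
  S: 1
Molecular formula: C8H6ClF3S.
Molar mass = 226.640 g/mol.
Mass from F: 3 × 18.998 = 56.994 g/mol.
%F = 56.994 / 226.640 × 100 = 25.15%.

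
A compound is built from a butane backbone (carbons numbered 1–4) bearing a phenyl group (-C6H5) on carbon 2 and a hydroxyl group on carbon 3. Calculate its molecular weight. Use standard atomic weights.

150.22 g/mol

Atom tally by fragment:
  CH3 → C:1 H:3
  CH(C6H5) → C:7 H:6
  CH(OH) → C:1 H:2 O:1
  CH3 → C:1 H:3
Element totals:
  C: 10
  H: 14
  O: 1
Molecular formula: C10H14O.
  M = 10(12.011) + 14(1.008) + 15.999
    = 120.110 + 14.112 + 15.999 = 150.221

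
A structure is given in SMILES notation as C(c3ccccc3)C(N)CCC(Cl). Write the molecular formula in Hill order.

C11H16ClN

Atom tally by fragment:
  C6H5CH2 → C:7 H:7
  CH(NH2) → C:1 H:3 N:1
  CH2 → C:1 H:2
  CH2 → C:1 H:2
  CH2Cl → C:1 H:2 Cl:1
Element totals:
  C: 11
  H: 16
  Cl: 1
  N: 1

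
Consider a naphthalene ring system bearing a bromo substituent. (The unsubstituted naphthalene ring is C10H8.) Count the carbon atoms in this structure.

Atom tally by fragment:
  naphthalene ring system core → C:10 H:8
  (− 1 ring H displaced by substituents)
  + Br → Br:1
Element totals:
  C: 10
  H: 7
  Br: 1

10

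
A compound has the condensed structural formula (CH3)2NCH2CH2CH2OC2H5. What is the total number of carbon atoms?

Element totals:
  C: 7
  H: 17
  N: 1
  O: 1

7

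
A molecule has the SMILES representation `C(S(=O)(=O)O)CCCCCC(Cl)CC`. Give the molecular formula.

C9H19ClO3S

Atom tally by fragment:
  HO3SCH2 → C:1 H:3 S:1 O:3
  CH2 → C:1 H:2
  CH2 → C:1 H:2
  CH2 → C:1 H:2
  CH2 → C:1 H:2
  CH2 → C:1 H:2
  CH(Cl) → C:1 H:1 Cl:1
  CH2 → C:1 H:2
  CH3 → C:1 H:3
Element totals:
  C: 9
  H: 19
  Cl: 1
  O: 3
  S: 1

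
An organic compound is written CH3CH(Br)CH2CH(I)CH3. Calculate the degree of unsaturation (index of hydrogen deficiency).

0

Atom tally by fragment:
  CH3 → C:1 H:3
  CH(Br) → C:1 H:1 Br:1
  CH2 → C:1 H:2
  CH(I) → C:1 H:1 I:1
  CH3 → C:1 H:3
Element totals:
  C: 5
  H: 10
  Br: 1
  I: 1
Molecular formula: C5H10BrI.
DoU = (2C + 2 + N − H − X) / 2 = (2·5 + 2 + 0 − 10 − 2) / 2 = 0.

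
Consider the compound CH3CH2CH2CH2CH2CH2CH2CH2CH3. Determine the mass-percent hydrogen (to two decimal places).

15.72%

Atom tally by fragment:
  CH3 → C:1 H:3
  CH2 → C:1 H:2
  CH2 → C:1 H:2
  CH2 → C:1 H:2
  CH2 → C:1 H:2
  CH2 → C:1 H:2
  CH2 → C:1 H:2
  CH2 → C:1 H:2
  CH3 → C:1 H:3
Element totals:
  C: 9
  H: 20
Molecular formula: C9H20.
Molar mass = 128.259 g/mol.
Mass from H: 20 × 1.008 = 20.160 g/mol.
%H = 20.160 / 128.259 × 100 = 15.72%.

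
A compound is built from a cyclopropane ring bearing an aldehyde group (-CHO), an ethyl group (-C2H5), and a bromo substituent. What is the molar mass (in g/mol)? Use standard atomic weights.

Atom tally by fragment:
  cyclopropane ring core → C:3 H:6
  (− 3 ring H displaced by substituents)
  + CHO → C:1 H:1 O:1
  + C2H5 → C:2 H:5
  + Br → Br:1
Element totals:
  C: 6
  H: 9
  Br: 1
  O: 1
Molecular formula: C6H9BrO.
  M = 6(12.011) + 9(1.008) + 79.904 + 15.999
    = 72.066 + 9.072 + 79.904 + 15.999 = 177.041

177.04 g/mol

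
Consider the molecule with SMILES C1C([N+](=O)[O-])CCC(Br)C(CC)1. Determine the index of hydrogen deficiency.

2

Atom tally by fragment:
  cyclohexane ring core → C:6 H:12
  (− 3 ring H displaced by substituents)
  + NO2 → N:1 O:2
  + Br → Br:1
  + C2H5 → C:2 H:5
Element totals:
  C: 8
  H: 14
  Br: 1
  N: 1
  O: 2
Molecular formula: C8H14BrNO2.
DoU = (2C + 2 + N − H − X) / 2 = (2·8 + 2 + 1 − 14 − 1) / 2 = 2.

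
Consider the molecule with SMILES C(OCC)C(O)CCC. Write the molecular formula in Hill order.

Atom tally by fragment:
  C2H5OCH2 → C:3 H:7 O:1
  CH(OH) → C:1 H:2 O:1
  CH2 → C:1 H:2
  CH2 → C:1 H:2
  CH3 → C:1 H:3
Element totals:
  C: 7
  H: 16
  O: 2

C7H16O2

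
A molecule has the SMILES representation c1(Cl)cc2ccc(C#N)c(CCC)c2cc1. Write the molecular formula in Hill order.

C14H12ClN

Atom tally by fragment:
  naphthalene ring system core → C:10 H:8
  (− 3 ring H displaced by substituents)
  + Cl → Cl:1
  + CN → C:1 N:1
  + CH2CH2CH3 → C:3 H:7
Element totals:
  C: 14
  H: 12
  Cl: 1
  N: 1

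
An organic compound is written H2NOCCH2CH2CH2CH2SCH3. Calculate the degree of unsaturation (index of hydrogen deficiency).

1

Atom tally by fragment:
  H2NOCCH2 → C:2 H:4 O:1 N:1
  CH2 → C:1 H:2
  CH2 → C:1 H:2
  CH2SCH3 → C:2 H:5 S:1
Element totals:
  C: 6
  H: 13
  N: 1
  O: 1
  S: 1
Molecular formula: C6H13NOS.
DoU = (2C + 2 + N − H − X) / 2 = (2·6 + 2 + 1 − 13 − 0) / 2 = 1.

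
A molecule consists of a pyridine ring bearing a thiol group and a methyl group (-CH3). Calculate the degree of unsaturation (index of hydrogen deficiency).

Atom tally by fragment:
  pyridine ring core → C:5 H:5 N:1
  (− 2 ring H displaced by substituents)
  + SH → S:1 H:1
  + CH3 → C:1 H:3
Element totals:
  C: 6
  H: 7
  N: 1
  S: 1
Molecular formula: C6H7NS.
DoU = (2C + 2 + N − H − X) / 2 = (2·6 + 2 + 1 − 7 − 0) / 2 = 4.

4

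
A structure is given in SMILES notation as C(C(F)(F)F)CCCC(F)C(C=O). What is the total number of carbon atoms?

Atom tally by fragment:
  F3CCH2 → C:2 H:2 F:3
  CH2 → C:1 H:2
  CH2 → C:1 H:2
  CH2 → C:1 H:2
  CH(F) → C:1 H:1 F:1
  CH2CHO → C:2 H:3 O:1
Element totals:
  C: 8
  H: 12
  F: 4
  O: 1

8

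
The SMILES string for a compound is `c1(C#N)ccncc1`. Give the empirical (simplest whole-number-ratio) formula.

Atom tally by fragment:
  pyridine ring core → C:5 H:5 N:1
  (− 1 ring H displaced by substituents)
  + CN → C:1 N:1
Element totals:
  C: 6
  H: 4
  N: 2
Molecular formula: C6H4N2.
gcd of subscripts = 2; dividing each by 2:
  C: 6/2 = 3
  H: 4/2 = 2
  N: 2/2 = 1

C3H2N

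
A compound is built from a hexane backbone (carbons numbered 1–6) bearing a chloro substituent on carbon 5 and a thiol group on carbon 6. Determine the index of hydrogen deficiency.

Atom tally by fragment:
  CH3 → C:1 H:3
  CH2 → C:1 H:2
  CH2 → C:1 H:2
  CH2 → C:1 H:2
  CH(Cl) → C:1 H:1 Cl:1
  CH2SH → C:1 H:3 S:1
Element totals:
  C: 6
  H: 13
  Cl: 1
  S: 1
Molecular formula: C6H13ClS.
DoU = (2C + 2 + N − H − X) / 2 = (2·6 + 2 + 0 − 13 − 1) / 2 = 0.

0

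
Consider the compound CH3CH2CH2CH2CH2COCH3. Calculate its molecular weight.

114.19 g/mol

Atom tally by fragment:
  CH3 → C:1 H:3
  CH2 → C:1 H:2
  CH2 → C:1 H:2
  CH2 → C:1 H:2
  CH2COCH3 → C:3 H:5 O:1
Element totals:
  C: 7
  H: 14
  O: 1
Molecular formula: C7H14O.
  M = 7(12.011) + 14(1.008) + 15.999
    = 84.077 + 14.112 + 15.999 = 114.188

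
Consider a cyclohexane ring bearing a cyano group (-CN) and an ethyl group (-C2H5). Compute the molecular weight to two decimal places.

Atom tally by fragment:
  cyclohexane ring core → C:6 H:12
  (− 2 ring H displaced by substituents)
  + CN → C:1 N:1
  + C2H5 → C:2 H:5
Element totals:
  C: 9
  H: 15
  N: 1
Molecular formula: C9H15N.
  M = 9(12.011) + 15(1.008) + 14.007
    = 108.099 + 15.120 + 14.007 = 137.226

137.23 g/mol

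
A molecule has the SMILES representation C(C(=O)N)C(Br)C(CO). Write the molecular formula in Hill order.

C5H10BrNO2

Atom tally by fragment:
  H2NOCCH2 → C:2 H:4 O:1 N:1
  CH(Br) → C:1 H:1 Br:1
  CH2CH2OH → C:2 H:5 O:1
Element totals:
  C: 5
  H: 10
  Br: 1
  N: 1
  O: 2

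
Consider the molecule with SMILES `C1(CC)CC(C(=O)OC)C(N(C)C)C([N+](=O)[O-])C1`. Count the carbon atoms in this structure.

Atom tally by fragment:
  cyclohexane ring core → C:6 H:12
  (− 4 ring H displaced by substituents)
  + C2H5 → C:2 H:5
  + COOCH3 → C:2 H:3 O:2
  + N(CH3)2 → N:1 C:2 H:6
  + NO2 → N:1 O:2
Element totals:
  C: 12
  H: 22
  N: 2
  O: 4

12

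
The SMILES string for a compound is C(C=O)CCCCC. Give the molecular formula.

Atom tally by fragment:
  OHCCH2 → C:2 H:3 O:1
  CH2 → C:1 H:2
  CH2 → C:1 H:2
  CH2 → C:1 H:2
  CH2 → C:1 H:2
  CH3 → C:1 H:3
Element totals:
  C: 7
  H: 14
  O: 1

C7H14O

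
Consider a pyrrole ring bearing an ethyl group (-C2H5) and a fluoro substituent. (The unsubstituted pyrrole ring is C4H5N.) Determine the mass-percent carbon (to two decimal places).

63.70%

Atom tally by fragment:
  pyrrole ring core → C:4 H:5 N:1
  (− 2 ring H displaced by substituents)
  + C2H5 → C:2 H:5
  + F → F:1
Element totals:
  C: 6
  H: 8
  F: 1
  N: 1
Molecular formula: C6H8FN.
Molar mass = 113.135 g/mol.
Mass from C: 6 × 12.011 = 72.066 g/mol.
%C = 72.066 / 113.135 × 100 = 63.70%.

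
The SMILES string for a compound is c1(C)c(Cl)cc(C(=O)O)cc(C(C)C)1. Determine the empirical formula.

C11H13ClO2

Atom tally by fragment:
  benzene ring core → C:6 H:6
  (− 4 ring H displaced by substituents)
  + CH3 → C:1 H:3
  + Cl → Cl:1
  + COOH → C:1 H:1 O:2
  + CH(CH3)2 → C:3 H:7
Element totals:
  C: 11
  H: 13
  Cl: 1
  O: 2
Molecular formula: C11H13ClO2.
gcd of subscripts (11, 1, 13, 2) = 1, so the empirical formula equals the molecular formula.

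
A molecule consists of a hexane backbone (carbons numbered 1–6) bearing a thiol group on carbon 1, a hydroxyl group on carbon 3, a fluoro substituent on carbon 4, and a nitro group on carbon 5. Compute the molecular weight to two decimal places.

Atom tally by fragment:
  HSCH2 → C:1 H:3 S:1
  CH2 → C:1 H:2
  CH(OH) → C:1 H:2 O:1
  CH(F) → C:1 H:1 F:1
  CH(NO2) → C:1 H:1 N:1 O:2
  CH3 → C:1 H:3
Element totals:
  C: 6
  H: 12
  F: 1
  N: 1
  O: 3
  S: 1
Molecular formula: C6H12FNO3S.
  M = 6(12.011) + 12(1.008) + 18.998 + 14.007 + 3(15.999) + 32.06
    = 72.066 + 12.096 + 18.998 + 14.007 + 47.997 + 32.060 = 197.224

197.22 g/mol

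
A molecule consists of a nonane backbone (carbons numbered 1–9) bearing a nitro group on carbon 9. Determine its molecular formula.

C9H19NO2

Atom tally by fragment:
  CH3 → C:1 H:3
  CH2 → C:1 H:2
  CH2 → C:1 H:2
  CH2 → C:1 H:2
  CH2 → C:1 H:2
  CH2 → C:1 H:2
  CH2 → C:1 H:2
  CH2 → C:1 H:2
  CH2NO2 → C:1 H:2 N:1 O:2
Element totals:
  C: 9
  H: 19
  N: 1
  O: 2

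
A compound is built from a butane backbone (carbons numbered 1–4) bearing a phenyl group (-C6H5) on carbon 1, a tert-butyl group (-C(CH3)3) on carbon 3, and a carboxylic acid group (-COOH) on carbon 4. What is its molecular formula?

Atom tally by fragment:
  C6H5CH2 → C:7 H:7
  CH2 → C:1 H:2
  CH(C(CH3)3) → C:5 H:10
  CH2COOH → C:2 H:3 O:2
Element totals:
  C: 15
  H: 22
  O: 2

C15H22O2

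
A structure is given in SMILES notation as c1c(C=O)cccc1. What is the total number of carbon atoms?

7

Atom tally by fragment:
  benzene ring core → C:6 H:6
  (− 1 ring H displaced by substituents)
  + CHO → C:1 H:1 O:1
Element totals:
  C: 7
  H: 6
  O: 1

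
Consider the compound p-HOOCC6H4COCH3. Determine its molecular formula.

C9H8O3

Element totals:
  C: 9
  H: 8
  O: 3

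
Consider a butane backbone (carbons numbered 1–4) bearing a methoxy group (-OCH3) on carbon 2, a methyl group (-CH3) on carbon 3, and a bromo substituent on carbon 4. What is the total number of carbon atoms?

6

Atom tally by fragment:
  CH3 → C:1 H:3
  CH(OCH3) → C:2 H:4 O:1
  CH(CH3) → C:2 H:4
  CH2Br → C:1 H:2 Br:1
Element totals:
  C: 6
  H: 13
  Br: 1
  O: 1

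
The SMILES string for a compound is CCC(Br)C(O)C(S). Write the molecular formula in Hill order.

C5H11BrOS

Atom tally by fragment:
  CH3 → C:1 H:3
  CH2 → C:1 H:2
  CH(Br) → C:1 H:1 Br:1
  CH(OH) → C:1 H:2 O:1
  CH2SH → C:1 H:3 S:1
Element totals:
  C: 5
  H: 11
  Br: 1
  O: 1
  S: 1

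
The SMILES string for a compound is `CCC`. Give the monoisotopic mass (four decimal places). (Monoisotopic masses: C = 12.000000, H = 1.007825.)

Atom tally by fragment:
  CH3 → C:1 H:3
  CH2 → C:1 H:2
  CH3 → C:1 H:3
Element totals:
  C: 3
  H: 8
Molecular formula: C3H8.
  M = 3(12.0) + 8(1.007825)
    = 36.000000 + 8.062600 = 44.062600

44.0626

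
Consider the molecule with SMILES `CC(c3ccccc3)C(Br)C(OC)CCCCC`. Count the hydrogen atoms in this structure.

Atom tally by fragment:
  CH3 → C:1 H:3
  CH(C6H5) → C:7 H:6
  CH(Br) → C:1 H:1 Br:1
  CH(OCH3) → C:2 H:4 O:1
  CH2 → C:1 H:2
  CH2 → C:1 H:2
  CH2 → C:1 H:2
  CH2 → C:1 H:2
  CH3 → C:1 H:3
Element totals:
  C: 16
  H: 25
  Br: 1
  O: 1

25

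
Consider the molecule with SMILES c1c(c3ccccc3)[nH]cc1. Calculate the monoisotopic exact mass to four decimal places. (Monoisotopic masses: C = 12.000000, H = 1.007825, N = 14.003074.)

143.0735

Atom tally by fragment:
  pyrrole ring core → C:4 H:5 N:1
  (− 1 ring H displaced by substituents)
  + C6H5 → C:6 H:5
Element totals:
  C: 10
  H: 9
  N: 1
Molecular formula: C10H9N.
  M = 10(12.0) + 9(1.007825) + 14.003074
    = 120.000000 + 9.070425 + 14.003074 = 143.073499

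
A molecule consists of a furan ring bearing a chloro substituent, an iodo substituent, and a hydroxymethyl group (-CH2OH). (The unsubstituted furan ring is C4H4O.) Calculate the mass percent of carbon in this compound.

23.24%

Atom tally by fragment:
  furan ring core → C:4 H:4 O:1
  (− 3 ring H displaced by substituents)
  + Cl → Cl:1
  + I → I:1
  + CH2OH → C:1 H:3 O:1
Element totals:
  C: 5
  H: 4
  Cl: 1
  I: 1
  O: 2
Molecular formula: C5H4ClIO2.
Molar mass = 258.439 g/mol.
Mass from C: 5 × 12.011 = 60.055 g/mol.
%C = 60.055 / 258.439 × 100 = 23.24%.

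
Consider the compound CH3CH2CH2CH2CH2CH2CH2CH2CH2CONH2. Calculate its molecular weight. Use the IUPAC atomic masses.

171.28 g/mol

Element totals:
  C: 10
  H: 21
  N: 1
  O: 1
Molecular formula: C10H21NO.
  M = 10(12.011) + 21(1.008) + 14.007 + 15.999
    = 120.110 + 21.168 + 14.007 + 15.999 = 171.284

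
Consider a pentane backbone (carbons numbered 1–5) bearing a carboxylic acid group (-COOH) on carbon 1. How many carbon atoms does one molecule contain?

Atom tally by fragment:
  HOOCCH2 → C:2 H:3 O:2
  CH2 → C:1 H:2
  CH2 → C:1 H:2
  CH2 → C:1 H:2
  CH3 → C:1 H:3
Element totals:
  C: 6
  H: 12
  O: 2

6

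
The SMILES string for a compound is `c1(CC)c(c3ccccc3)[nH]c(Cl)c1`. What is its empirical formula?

C12H12ClN

Atom tally by fragment:
  pyrrole ring core → C:4 H:5 N:1
  (− 3 ring H displaced by substituents)
  + C2H5 → C:2 H:5
  + C6H5 → C:6 H:5
  + Cl → Cl:1
Element totals:
  C: 12
  H: 12
  Cl: 1
  N: 1
Molecular formula: C12H12ClN.
gcd of subscripts (12, 1, 12, 1) = 1, so the empirical formula equals the molecular formula.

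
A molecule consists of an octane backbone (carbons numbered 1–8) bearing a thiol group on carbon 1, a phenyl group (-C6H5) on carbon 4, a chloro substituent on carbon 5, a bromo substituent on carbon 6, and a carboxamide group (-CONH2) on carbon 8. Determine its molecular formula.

Atom tally by fragment:
  HSCH2 → C:1 H:3 S:1
  CH2 → C:1 H:2
  CH2 → C:1 H:2
  CH(C6H5) → C:7 H:6
  CH(Cl) → C:1 H:1 Cl:1
  CH(Br) → C:1 H:1 Br:1
  CH2 → C:1 H:2
  CH2CONH2 → C:2 H:4 O:1 N:1
Element totals:
  C: 15
  H: 21
  Br: 1
  Cl: 1
  N: 1
  O: 1
  S: 1

C15H21BrClNOS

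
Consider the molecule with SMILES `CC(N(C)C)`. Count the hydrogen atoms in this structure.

Atom tally by fragment:
  CH3 → C:1 H:3
  CH2N(CH3)2 → C:3 H:8 N:1
Element totals:
  C: 4
  H: 11
  N: 1

11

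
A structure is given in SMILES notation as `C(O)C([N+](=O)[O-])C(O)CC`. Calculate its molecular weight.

Atom tally by fragment:
  HOCH2 → C:1 H:3 O:1
  CH(NO2) → C:1 H:1 N:1 O:2
  CH(OH) → C:1 H:2 O:1
  CH2 → C:1 H:2
  CH3 → C:1 H:3
Element totals:
  C: 5
  H: 11
  N: 1
  O: 4
Molecular formula: C5H11NO4.
  M = 5(12.011) + 11(1.008) + 14.007 + 4(15.999)
    = 60.055 + 11.088 + 14.007 + 63.996 = 149.146

149.15 g/mol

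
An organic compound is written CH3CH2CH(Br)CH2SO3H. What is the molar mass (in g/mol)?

Element totals:
  C: 4
  H: 9
  Br: 1
  O: 3
  S: 1
Molecular formula: C4H9BrO3S.
  M = 4(12.011) + 9(1.008) + 79.904 + 3(15.999) + 32.06
    = 48.044 + 9.072 + 79.904 + 47.997 + 32.060 = 217.077

217.08 g/mol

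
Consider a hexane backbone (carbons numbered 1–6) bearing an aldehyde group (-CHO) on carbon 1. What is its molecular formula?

Atom tally by fragment:
  OHCCH2 → C:2 H:3 O:1
  CH2 → C:1 H:2
  CH2 → C:1 H:2
  CH2 → C:1 H:2
  CH2 → C:1 H:2
  CH3 → C:1 H:3
Element totals:
  C: 7
  H: 14
  O: 1

C7H14O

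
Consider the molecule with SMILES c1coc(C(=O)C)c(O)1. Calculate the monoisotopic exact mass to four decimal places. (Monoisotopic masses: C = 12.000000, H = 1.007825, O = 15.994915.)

126.0317

Atom tally by fragment:
  furan ring core → C:4 H:4 O:1
  (− 2 ring H displaced by substituents)
  + COCH3 → C:2 H:3 O:1
  + OH → O:1 H:1
Element totals:
  C: 6
  H: 6
  O: 3
Molecular formula: C6H6O3.
  M = 6(12.0) + 6(1.007825) + 3(15.994915)
    = 72.000000 + 6.046950 + 47.984745 = 126.031695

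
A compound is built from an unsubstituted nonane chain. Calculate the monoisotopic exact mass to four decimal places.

128.1565

Atom tally by fragment:
  CH3 → C:1 H:3
  CH2 → C:1 H:2
  CH2 → C:1 H:2
  CH2 → C:1 H:2
  CH2 → C:1 H:2
  CH2 → C:1 H:2
  CH2 → C:1 H:2
  CH2 → C:1 H:2
  CH3 → C:1 H:3
Element totals:
  C: 9
  H: 20
Molecular formula: C9H20.
  M = 9(12.0) + 20(1.007825)
    = 108.000000 + 20.156500 = 128.156500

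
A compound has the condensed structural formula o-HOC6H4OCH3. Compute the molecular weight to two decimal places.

Atom tally by fragment:
  benzene ring core → C:6 H:6
  (− 2 ring H displaced by substituents)
  + OH → O:1 H:1
  + OCH3 → C:1 H:3 O:1
Element totals:
  C: 7
  H: 8
  O: 2
Molecular formula: C7H8O2.
  M = 7(12.011) + 8(1.008) + 2(15.999)
    = 84.077 + 8.064 + 31.998 = 124.139

124.14 g/mol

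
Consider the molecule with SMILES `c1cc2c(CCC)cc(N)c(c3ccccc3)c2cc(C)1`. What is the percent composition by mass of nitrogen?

Atom tally by fragment:
  naphthalene ring system core → C:10 H:8
  (− 4 ring H displaced by substituents)
  + CH2CH2CH3 → C:3 H:7
  + NH2 → N:1 H:2
  + C6H5 → C:6 H:5
  + CH3 → C:1 H:3
Element totals:
  C: 20
  H: 21
  N: 1
Molecular formula: C20H21N.
Molar mass = 275.395 g/mol.
Mass from N: 1 × 14.007 = 14.007 g/mol.
%N = 14.007 / 275.395 × 100 = 5.09%.

5.09%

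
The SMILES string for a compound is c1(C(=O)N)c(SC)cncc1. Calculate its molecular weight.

168.21 g/mol

Atom tally by fragment:
  pyridine ring core → C:5 H:5 N:1
  (− 2 ring H displaced by substituents)
  + CONH2 → C:1 H:2 O:1 N:1
  + SCH3 → C:1 H:3 S:1
Element totals:
  C: 7
  H: 8
  N: 2
  O: 1
  S: 1
Molecular formula: C7H8N2OS.
  M = 7(12.011) + 8(1.008) + 2(14.007) + 15.999 + 32.06
    = 84.077 + 8.064 + 28.014 + 15.999 + 32.060 = 168.214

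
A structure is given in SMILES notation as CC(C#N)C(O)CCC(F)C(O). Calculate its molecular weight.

175.20 g/mol

Atom tally by fragment:
  CH3 → C:1 H:3
  CH(CN) → C:2 H:1 N:1
  CH(OH) → C:1 H:2 O:1
  CH2 → C:1 H:2
  CH2 → C:1 H:2
  CH(F) → C:1 H:1 F:1
  CH2OH → C:1 H:3 O:1
Element totals:
  C: 8
  H: 14
  F: 1
  N: 1
  O: 2
Molecular formula: C8H14FNO2.
  M = 8(12.011) + 14(1.008) + 18.998 + 14.007 + 2(15.999)
    = 96.088 + 14.112 + 18.998 + 14.007 + 31.998 = 175.203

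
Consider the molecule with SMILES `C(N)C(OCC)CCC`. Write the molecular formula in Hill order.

Atom tally by fragment:
  H2NCH2 → C:1 H:4 N:1
  CH(OC2H5) → C:3 H:6 O:1
  CH2 → C:1 H:2
  CH2 → C:1 H:2
  CH3 → C:1 H:3
Element totals:
  C: 7
  H: 17
  N: 1
  O: 1

C7H17NO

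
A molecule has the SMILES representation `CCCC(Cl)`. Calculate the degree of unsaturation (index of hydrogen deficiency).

0

Atom tally by fragment:
  CH3 → C:1 H:3
  CH2 → C:1 H:2
  CH2 → C:1 H:2
  CH2Cl → C:1 H:2 Cl:1
Element totals:
  C: 4
  H: 9
  Cl: 1
Molecular formula: C4H9Cl.
DoU = (2C + 2 + N − H − X) / 2 = (2·4 + 2 + 0 − 9 − 1) / 2 = 0.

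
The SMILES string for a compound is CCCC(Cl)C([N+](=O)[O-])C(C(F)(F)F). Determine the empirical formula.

Atom tally by fragment:
  CH3 → C:1 H:3
  CH2 → C:1 H:2
  CH2 → C:1 H:2
  CH(Cl) → C:1 H:1 Cl:1
  CH(NO2) → C:1 H:1 N:1 O:2
  CH2CF3 → C:2 H:2 F:3
Element totals:
  C: 7
  H: 11
  Cl: 1
  F: 3
  N: 1
  O: 2
Molecular formula: C7H11ClF3NO2.
gcd of subscripts (7, 1, 3, 11, 1, 2) = 1, so the empirical formula equals the molecular formula.

C7H11ClF3NO2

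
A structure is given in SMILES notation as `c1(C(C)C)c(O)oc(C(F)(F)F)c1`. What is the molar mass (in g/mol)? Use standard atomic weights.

Atom tally by fragment:
  furan ring core → C:4 H:4 O:1
  (− 3 ring H displaced by substituents)
  + CH(CH3)2 → C:3 H:7
  + OH → O:1 H:1
  + CF3 → C:1 F:3
Element totals:
  C: 8
  H: 9
  F: 3
  O: 2
Molecular formula: C8H9F3O2.
  M = 8(12.011) + 9(1.008) + 3(18.998) + 2(15.999)
    = 96.088 + 9.072 + 56.994 + 31.998 = 194.152

194.15 g/mol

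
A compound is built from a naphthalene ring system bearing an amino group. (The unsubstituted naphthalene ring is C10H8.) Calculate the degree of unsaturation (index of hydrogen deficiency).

7

Atom tally by fragment:
  naphthalene ring system core → C:10 H:8
  (− 1 ring H displaced by substituents)
  + NH2 → N:1 H:2
Element totals:
  C: 10
  H: 9
  N: 1
Molecular formula: C10H9N.
DoU = (2C + 2 + N − H − X) / 2 = (2·10 + 2 + 1 − 9 − 0) / 2 = 7.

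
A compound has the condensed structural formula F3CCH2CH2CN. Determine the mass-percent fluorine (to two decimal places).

46.31%

Element totals:
  C: 4
  H: 4
  F: 3
  N: 1
Molecular formula: C4H4F3N.
Molar mass = 123.077 g/mol.
Mass from F: 3 × 18.998 = 56.994 g/mol.
%F = 56.994 / 123.077 × 100 = 46.31%.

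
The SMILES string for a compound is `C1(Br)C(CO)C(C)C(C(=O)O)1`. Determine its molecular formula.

C7H11BrO3

Atom tally by fragment:
  cyclobutane ring core → C:4 H:8
  (− 4 ring H displaced by substituents)
  + Br → Br:1
  + CH2OH → C:1 H:3 O:1
  + CH3 → C:1 H:3
  + COOH → C:1 H:1 O:2
Element totals:
  C: 7
  H: 11
  Br: 1
  O: 3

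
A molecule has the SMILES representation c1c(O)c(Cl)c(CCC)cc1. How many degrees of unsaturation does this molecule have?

Atom tally by fragment:
  benzene ring core → C:6 H:6
  (− 3 ring H displaced by substituents)
  + OH → O:1 H:1
  + Cl → Cl:1
  + CH2CH2CH3 → C:3 H:7
Element totals:
  C: 9
  H: 11
  Cl: 1
  O: 1
Molecular formula: C9H11ClO.
DoU = (2C + 2 + N − H − X) / 2 = (2·9 + 2 + 0 − 11 − 1) / 2 = 4.

4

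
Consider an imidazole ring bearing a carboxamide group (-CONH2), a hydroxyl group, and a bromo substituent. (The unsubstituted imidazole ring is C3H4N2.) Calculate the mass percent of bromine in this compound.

Atom tally by fragment:
  imidazole ring core → C:3 H:4 N:2
  (− 3 ring H displaced by substituents)
  + CONH2 → C:1 H:2 O:1 N:1
  + OH → O:1 H:1
  + Br → Br:1
Element totals:
  C: 4
  H: 4
  Br: 1
  N: 3
  O: 2
Molecular formula: C4H4BrN3O2.
Molar mass = 205.999 g/mol.
Mass from Br: 1 × 79.904 = 79.904 g/mol.
%Br = 79.904 / 205.999 × 100 = 38.79%.

38.79%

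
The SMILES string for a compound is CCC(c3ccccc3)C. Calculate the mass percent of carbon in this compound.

89.49%

Atom tally by fragment:
  CH3 → C:1 H:3
  CH2 → C:1 H:2
  CH(C6H5) → C:7 H:6
  CH3 → C:1 H:3
Element totals:
  C: 10
  H: 14
Molecular formula: C10H14.
Molar mass = 134.222 g/mol.
Mass from C: 10 × 12.011 = 120.110 g/mol.
%C = 120.110 / 134.222 × 100 = 89.49%.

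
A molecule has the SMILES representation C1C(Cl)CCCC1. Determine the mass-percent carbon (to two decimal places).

60.76%

Atom tally by fragment:
  cyclohexane ring core → C:6 H:12
  (− 1 ring H displaced by substituents)
  + Cl → Cl:1
Element totals:
  C: 6
  H: 11
  Cl: 1
Molecular formula: C6H11Cl.
Molar mass = 118.604 g/mol.
Mass from C: 6 × 12.011 = 72.066 g/mol.
%C = 72.066 / 118.604 × 100 = 60.76%.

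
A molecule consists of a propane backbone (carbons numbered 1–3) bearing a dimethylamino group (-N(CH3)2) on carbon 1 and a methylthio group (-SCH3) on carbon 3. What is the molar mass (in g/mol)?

Atom tally by fragment:
  (CH3)2NCH2 → C:3 H:8 N:1
  CH2 → C:1 H:2
  CH2SCH3 → C:2 H:5 S:1
Element totals:
  C: 6
  H: 15
  N: 1
  S: 1
Molecular formula: C6H15NS.
  M = 6(12.011) + 15(1.008) + 14.007 + 32.06
    = 72.066 + 15.120 + 14.007 + 32.060 = 133.253

133.25 g/mol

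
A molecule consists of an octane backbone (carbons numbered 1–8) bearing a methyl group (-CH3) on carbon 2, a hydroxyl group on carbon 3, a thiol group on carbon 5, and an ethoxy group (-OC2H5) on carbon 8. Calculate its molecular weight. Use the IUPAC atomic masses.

220.37 g/mol

Atom tally by fragment:
  CH3 → C:1 H:3
  CH(CH3) → C:2 H:4
  CH(OH) → C:1 H:2 O:1
  CH2 → C:1 H:2
  CH(SH) → C:1 H:2 S:1
  CH2 → C:1 H:2
  CH2 → C:1 H:2
  CH2OC2H5 → C:3 H:7 O:1
Element totals:
  C: 11
  H: 24
  O: 2
  S: 1
Molecular formula: C11H24O2S.
  M = 11(12.011) + 24(1.008) + 2(15.999) + 32.06
    = 132.121 + 24.192 + 31.998 + 32.060 = 220.371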